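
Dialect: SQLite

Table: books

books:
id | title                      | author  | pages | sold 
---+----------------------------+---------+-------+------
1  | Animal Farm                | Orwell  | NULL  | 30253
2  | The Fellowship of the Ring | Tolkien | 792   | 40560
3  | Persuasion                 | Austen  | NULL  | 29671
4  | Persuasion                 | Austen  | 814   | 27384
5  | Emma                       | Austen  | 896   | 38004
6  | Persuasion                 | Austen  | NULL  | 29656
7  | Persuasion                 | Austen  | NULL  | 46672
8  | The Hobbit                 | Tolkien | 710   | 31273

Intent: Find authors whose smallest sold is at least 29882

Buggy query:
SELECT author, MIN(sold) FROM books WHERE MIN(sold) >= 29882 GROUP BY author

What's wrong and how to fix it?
Bug: Aggregates like MIN are computed per group after WHERE runs

Fix: Replace WHERE with HAVING after the GROUP BY

Corrected query:
SELECT author, MIN(sold) FROM books GROUP BY author HAVING MIN(sold) >= 29882

Result:
author  | MIN(sold)
--------+----------
Orwell  | 30253    
Tolkien | 31273    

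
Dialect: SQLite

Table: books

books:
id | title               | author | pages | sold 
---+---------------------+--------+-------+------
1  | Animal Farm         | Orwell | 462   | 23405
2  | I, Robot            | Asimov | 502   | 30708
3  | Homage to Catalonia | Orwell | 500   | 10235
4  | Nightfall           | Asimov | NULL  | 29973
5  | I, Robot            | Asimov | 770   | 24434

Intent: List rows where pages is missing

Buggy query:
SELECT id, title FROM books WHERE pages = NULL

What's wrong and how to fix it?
Bug: '= NULL' is always unknown in SQL three-valued logic, so no rows match

Fix: Replace '= NULL' with 'IS NULL'

Corrected query:
SELECT id, title FROM books WHERE pages IS NULL

Result:
id | title    
---+----------
4  | Nightfall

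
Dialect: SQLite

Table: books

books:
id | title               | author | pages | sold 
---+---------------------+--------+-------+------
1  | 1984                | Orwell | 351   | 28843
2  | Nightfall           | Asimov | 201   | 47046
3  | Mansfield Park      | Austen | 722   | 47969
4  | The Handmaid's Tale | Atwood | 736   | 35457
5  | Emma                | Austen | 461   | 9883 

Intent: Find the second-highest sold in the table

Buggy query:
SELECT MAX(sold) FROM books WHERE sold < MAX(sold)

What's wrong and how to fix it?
Bug: The inner MAX is an aggregate inside WHERE, which is not allowed

Fix: Compute the overall MAX in a subquery, then take MAX of rows below it

Corrected query:
SELECT MAX(sold) FROM books WHERE sold < (SELECT MAX(sold) FROM books)

Result:
MAX(sold)
---------
47046    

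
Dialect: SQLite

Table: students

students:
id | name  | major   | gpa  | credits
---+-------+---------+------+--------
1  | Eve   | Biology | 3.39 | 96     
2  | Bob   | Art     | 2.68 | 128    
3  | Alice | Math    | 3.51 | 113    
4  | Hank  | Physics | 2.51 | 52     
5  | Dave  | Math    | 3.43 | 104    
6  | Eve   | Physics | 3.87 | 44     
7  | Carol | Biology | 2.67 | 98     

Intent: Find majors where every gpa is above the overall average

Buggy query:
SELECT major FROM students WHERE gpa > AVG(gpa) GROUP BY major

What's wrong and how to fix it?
Bug: AVG() is an aggregate; it can't sit directly in WHERE

Fix: Compute the overall average in a scalar subquery and compare each group's MIN against it in HAVING

Corrected query:
SELECT major FROM students GROUP BY major HAVING MIN(gpa) > (SELECT AVG(gpa) FROM students)

Result:
major
-----
Math 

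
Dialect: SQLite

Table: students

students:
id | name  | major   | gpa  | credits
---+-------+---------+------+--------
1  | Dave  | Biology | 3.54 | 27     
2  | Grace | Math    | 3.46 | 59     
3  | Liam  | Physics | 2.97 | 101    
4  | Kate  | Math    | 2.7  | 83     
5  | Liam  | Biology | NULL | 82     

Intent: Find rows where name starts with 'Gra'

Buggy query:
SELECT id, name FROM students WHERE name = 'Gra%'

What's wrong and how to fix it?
Bug: '=' compares the literal string including the % character; pattern matching needs LIKE

Fix: Replace '=' with LIKE so 'Gra%' is treated as a pattern

Corrected query:
SELECT id, name FROM students WHERE name LIKE 'Gra%'

Result:
id | name 
---+------
2  | Grace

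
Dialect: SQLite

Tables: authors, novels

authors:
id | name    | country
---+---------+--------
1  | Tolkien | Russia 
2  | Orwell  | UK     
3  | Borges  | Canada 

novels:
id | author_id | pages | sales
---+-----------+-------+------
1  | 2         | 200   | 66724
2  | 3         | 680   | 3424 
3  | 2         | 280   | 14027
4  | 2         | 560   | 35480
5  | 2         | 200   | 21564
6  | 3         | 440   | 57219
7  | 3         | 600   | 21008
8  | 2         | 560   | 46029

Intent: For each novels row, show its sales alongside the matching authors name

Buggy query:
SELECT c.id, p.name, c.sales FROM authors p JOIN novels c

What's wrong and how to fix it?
Bug: JOIN with no ON clause produces a cartesian product; every novels row pairs with every authors row

Fix: Add ON c.author_id = p.id to the JOIN

Corrected query:
SELECT c.id, p.name, c.sales FROM authors p JOIN novels c ON c.author_id = p.id

Result:
id | name   | sales
---+--------+------
1  | Orwell | 66724
2  | Borges | 3424 
3  | Orwell | 14027
4  | Orwell | 35480
5  | Orwell | 21564
6  | Borges | 57219
7  | Borges | 21008
8  | Orwell | 46029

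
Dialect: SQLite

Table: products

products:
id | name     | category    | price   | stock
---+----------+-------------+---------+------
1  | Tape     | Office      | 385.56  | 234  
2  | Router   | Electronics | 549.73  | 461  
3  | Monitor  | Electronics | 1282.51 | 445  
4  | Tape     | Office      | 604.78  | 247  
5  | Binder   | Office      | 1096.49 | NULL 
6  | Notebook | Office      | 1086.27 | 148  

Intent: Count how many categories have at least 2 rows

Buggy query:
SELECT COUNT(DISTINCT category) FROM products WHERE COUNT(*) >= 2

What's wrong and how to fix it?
Bug: WHERE filters individual rows, not groups, so a group-level COUNT is invalid there

Fix: Use a subquery that GROUPs and filters with HAVING, then count its rows

Corrected query:
SELECT COUNT(*) FROM (SELECT category FROM products GROUP BY category HAVING COUNT(*) >= 2)

Result:
COUNT(*)
--------
2       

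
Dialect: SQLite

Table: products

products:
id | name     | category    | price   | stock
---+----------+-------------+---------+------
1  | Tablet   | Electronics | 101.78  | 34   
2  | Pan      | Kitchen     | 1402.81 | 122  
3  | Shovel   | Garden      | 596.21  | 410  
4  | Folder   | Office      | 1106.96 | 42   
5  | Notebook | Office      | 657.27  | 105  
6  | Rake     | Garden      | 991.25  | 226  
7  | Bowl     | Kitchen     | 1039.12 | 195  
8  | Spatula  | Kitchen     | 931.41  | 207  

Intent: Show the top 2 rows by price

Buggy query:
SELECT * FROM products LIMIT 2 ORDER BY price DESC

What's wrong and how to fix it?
Bug: ORDER BY cannot follow LIMIT; LIMIT is the final clause

Fix: Sort with ORDER BY, then apply LIMIT

Corrected query:
SELECT * FROM products ORDER BY price DESC LIMIT 2

Result:
id | name   | category | price   | stock
---+--------+----------+---------+------
2  | Pan    | Kitchen  | 1402.81 | 122  
4  | Folder | Office   | 1106.96 | 42   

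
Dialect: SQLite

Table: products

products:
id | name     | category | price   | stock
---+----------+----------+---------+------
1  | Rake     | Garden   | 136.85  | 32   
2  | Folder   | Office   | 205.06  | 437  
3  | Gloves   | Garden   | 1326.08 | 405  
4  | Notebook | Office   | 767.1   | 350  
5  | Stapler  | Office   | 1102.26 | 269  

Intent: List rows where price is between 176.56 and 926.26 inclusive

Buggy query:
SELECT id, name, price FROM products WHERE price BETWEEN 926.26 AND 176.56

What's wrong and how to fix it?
Bug: BETWEEN expects the lower bound first; with 926.26 AND 176.56 the range is empty

Fix: Write BETWEEN 176.56 AND 926.26

Corrected query:
SELECT id, name, price FROM products WHERE price BETWEEN 176.56 AND 926.26

Result:
id | name     | price 
---+----------+-------
2  | Folder   | 205.06
4  | Notebook | 767.1 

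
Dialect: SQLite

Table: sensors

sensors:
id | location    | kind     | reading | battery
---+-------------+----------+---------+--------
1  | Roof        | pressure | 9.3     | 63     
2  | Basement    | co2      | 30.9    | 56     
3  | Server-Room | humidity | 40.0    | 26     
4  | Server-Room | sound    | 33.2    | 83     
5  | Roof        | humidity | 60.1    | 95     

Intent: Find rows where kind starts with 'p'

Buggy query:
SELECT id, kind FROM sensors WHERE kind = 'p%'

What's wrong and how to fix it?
Bug: '=' compares the literal string including the % character; pattern matching needs LIKE

Fix: Replace '=' with LIKE so 'p%' is treated as a pattern

Corrected query:
SELECT id, kind FROM sensors WHERE kind LIKE 'p%'

Result:
id | kind    
---+---------
1  | pressure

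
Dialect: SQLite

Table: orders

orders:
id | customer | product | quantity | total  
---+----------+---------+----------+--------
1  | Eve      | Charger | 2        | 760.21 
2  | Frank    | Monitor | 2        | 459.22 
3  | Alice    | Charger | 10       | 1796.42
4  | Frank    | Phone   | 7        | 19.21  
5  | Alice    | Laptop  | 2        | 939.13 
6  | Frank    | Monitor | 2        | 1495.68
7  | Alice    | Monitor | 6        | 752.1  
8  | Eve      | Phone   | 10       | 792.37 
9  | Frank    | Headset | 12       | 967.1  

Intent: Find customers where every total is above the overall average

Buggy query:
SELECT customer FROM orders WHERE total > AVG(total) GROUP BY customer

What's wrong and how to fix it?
Bug: WHERE evaluates per row before aggregation, so AVG() is unavailable

Fix: Compute the overall average in a scalar subquery and compare each group's MIN against it in HAVING

Corrected query:
SELECT customer FROM orders GROUP BY customer HAVING MIN(total) > (SELECT AVG(total) FROM orders)

Result:
(no rows)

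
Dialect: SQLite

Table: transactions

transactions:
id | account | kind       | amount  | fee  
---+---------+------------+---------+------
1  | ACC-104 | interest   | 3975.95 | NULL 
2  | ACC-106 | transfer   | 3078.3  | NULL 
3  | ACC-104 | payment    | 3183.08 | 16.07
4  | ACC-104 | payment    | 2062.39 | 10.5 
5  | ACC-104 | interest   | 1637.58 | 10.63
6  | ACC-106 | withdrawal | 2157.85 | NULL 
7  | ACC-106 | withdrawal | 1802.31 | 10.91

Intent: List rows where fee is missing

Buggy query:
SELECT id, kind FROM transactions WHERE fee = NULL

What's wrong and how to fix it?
Bug: '= NULL' is always unknown in SQL three-valued logic, so no rows match

Fix: Use IS NULL to test for NULL

Corrected query:
SELECT id, kind FROM transactions WHERE fee IS NULL

Result:
id | kind      
---+-----------
1  | interest  
2  | transfer  
6  | withdrawal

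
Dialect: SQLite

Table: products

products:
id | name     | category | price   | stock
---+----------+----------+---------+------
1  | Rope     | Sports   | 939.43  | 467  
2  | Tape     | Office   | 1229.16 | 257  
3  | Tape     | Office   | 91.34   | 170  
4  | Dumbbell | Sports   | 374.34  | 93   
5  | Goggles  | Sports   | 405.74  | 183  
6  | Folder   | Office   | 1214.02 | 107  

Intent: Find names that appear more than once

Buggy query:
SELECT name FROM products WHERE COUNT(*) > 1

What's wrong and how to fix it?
Bug: COUNT(*) is an aggregate and cannot be used in WHERE

Fix: GROUP BY name, then filter groups with HAVING COUNT(*) > 1

Corrected query:
SELECT name FROM products GROUP BY name HAVING COUNT(*) > 1

Result:
name
----
Tape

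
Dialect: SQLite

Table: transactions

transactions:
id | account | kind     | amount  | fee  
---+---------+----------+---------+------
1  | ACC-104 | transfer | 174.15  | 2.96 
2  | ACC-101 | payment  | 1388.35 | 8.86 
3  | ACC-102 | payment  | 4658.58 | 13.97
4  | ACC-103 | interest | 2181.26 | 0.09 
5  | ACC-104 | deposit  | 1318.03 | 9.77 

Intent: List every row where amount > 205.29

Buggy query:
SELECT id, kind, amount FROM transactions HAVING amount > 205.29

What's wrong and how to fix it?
Bug: HAVING filters the output of aggregation, but this query has no GROUP BY and no aggregate functions, so SQLite rejects it (HAVING clause on a non-aggregate query); the condition here is per row

Fix: Use WHERE for row-level filtering

Corrected query:
SELECT id, kind, amount FROM transactions WHERE amount > 205.29

Result:
id | kind     | amount 
---+----------+--------
2  | payment  | 1388.35
3  | payment  | 4658.58
4  | interest | 2181.26
5  | deposit  | 1318.03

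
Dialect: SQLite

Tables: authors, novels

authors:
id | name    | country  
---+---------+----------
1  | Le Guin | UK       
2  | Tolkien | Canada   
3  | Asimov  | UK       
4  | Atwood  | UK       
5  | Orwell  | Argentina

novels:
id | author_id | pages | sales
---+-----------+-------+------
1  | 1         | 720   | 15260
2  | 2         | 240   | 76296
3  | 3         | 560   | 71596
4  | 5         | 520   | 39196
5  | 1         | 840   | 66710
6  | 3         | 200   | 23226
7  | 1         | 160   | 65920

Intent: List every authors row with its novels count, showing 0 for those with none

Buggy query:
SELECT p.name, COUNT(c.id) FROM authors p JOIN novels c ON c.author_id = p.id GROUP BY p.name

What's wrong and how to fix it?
Bug: INNER JOIN drops authors rows that have no matching novels rows

Fix: Switch to LEFT JOIN to retain unmatched parent rows

Corrected query:
SELECT p.name, COUNT(c.id) FROM authors p LEFT JOIN novels c ON c.author_id = p.id GROUP BY p.name

Result:
name    | COUNT(c.id)
--------+------------
Asimov  | 2          
Atwood  | 0          
Le Guin | 3          
Orwell  | 1          
Tolkien | 1          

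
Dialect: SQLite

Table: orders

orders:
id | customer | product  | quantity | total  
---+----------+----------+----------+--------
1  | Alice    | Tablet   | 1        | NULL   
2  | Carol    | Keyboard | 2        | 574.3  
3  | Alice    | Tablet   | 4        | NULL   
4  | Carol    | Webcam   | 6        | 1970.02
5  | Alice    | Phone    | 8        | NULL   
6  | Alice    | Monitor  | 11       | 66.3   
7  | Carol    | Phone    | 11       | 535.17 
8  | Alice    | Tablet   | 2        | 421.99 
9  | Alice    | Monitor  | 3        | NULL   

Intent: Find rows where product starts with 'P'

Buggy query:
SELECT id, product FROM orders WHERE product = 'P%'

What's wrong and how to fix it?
Bug: Wildcards only work with LIKE; '=' treats '%' as a literal character

Fix: Replace '=' with LIKE so 'P%' is treated as a pattern

Corrected query:
SELECT id, product FROM orders WHERE product LIKE 'P%'

Result:
id | product
---+--------
5  | Phone  
7  | Phone  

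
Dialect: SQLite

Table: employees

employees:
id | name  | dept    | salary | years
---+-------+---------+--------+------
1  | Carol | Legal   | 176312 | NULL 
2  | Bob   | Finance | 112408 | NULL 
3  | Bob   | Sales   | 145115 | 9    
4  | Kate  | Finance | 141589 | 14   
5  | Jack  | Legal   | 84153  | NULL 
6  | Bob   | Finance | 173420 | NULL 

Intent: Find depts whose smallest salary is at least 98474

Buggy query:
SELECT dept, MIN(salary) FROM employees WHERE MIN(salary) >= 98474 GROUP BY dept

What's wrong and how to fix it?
Bug: MIN() in WHERE is a misuse of aggregate

Fix: Use HAVING for the per-group MIN condition

Corrected query:
SELECT dept, MIN(salary) FROM employees GROUP BY dept HAVING MIN(salary) >= 98474

Result:
dept    | MIN(salary)
--------+------------
Finance | 112408     
Sales   | 145115     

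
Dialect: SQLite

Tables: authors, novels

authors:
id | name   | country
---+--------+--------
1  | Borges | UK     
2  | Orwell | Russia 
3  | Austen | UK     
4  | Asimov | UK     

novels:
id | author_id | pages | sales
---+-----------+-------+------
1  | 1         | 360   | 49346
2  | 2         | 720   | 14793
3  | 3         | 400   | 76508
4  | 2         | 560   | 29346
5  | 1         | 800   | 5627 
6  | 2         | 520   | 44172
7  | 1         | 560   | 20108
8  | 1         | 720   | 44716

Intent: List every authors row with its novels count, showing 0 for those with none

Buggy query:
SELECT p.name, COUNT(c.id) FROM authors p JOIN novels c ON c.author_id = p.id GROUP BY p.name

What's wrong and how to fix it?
Bug: An inner join excludes parents with zero children

Fix: Switch to LEFT JOIN to retain unmatched parent rows

Corrected query:
SELECT p.name, COUNT(c.id) FROM authors p LEFT JOIN novels c ON c.author_id = p.id GROUP BY p.name

Result:
name   | COUNT(c.id)
-------+------------
Asimov | 0          
Austen | 1          
Borges | 4          
Orwell | 3          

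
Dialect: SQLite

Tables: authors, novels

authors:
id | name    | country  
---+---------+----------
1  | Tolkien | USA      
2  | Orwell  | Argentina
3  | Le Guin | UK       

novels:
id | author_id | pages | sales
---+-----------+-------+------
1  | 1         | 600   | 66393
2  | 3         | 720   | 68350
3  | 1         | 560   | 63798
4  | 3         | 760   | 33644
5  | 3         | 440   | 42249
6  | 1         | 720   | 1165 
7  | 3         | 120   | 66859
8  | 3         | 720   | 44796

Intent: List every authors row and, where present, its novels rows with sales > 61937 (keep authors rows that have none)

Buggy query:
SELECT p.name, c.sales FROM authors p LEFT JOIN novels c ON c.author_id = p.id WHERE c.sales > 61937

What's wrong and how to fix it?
Bug: A WHERE condition on the right-hand table after LEFT JOIN drops unmatched parents

Fix: Move the right-table condition into the ON clause so unmatched parents are kept

Corrected query:
SELECT p.name, c.sales FROM authors p LEFT JOIN novels c ON c.author_id = p.id AND c.sales > 61937

Result:
name    | sales
--------+------
Tolkien | 63798
Tolkien | 66393
Orwell  | NULL 
Le Guin | 66859
Le Guin | 68350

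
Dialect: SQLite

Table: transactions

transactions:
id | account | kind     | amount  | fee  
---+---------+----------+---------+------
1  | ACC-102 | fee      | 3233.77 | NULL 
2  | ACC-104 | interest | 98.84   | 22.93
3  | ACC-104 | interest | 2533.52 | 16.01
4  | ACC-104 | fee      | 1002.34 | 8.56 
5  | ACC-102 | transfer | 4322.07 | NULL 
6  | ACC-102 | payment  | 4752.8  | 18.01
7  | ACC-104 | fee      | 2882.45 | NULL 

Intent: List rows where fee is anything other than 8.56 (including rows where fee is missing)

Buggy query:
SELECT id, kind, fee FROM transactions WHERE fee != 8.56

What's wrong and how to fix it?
Bug: 'fee != 8.56' is unknown when fee is NULL, so NULL rows are silently excluded

Fix: Handle NULL separately with IS NULL alongside the inequality

Corrected query:
SELECT id, kind, fee FROM transactions WHERE fee != 8.56 OR fee IS NULL

Result:
id | kind     | fee  
---+----------+------
1  | fee      | NULL 
2  | interest | 22.93
3  | interest | 16.01
5  | transfer | NULL 
6  | payment  | 18.01
7  | fee      | NULL 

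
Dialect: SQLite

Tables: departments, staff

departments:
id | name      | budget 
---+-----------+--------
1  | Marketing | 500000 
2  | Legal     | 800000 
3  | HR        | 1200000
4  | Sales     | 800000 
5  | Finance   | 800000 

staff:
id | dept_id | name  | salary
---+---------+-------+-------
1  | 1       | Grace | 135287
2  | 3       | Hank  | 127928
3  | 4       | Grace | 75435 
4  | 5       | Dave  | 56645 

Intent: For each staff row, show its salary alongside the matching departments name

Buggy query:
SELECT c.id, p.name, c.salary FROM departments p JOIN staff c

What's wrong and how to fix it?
Bug: JOIN with no ON clause produces a cartesian product; every staff row pairs with every departments row

Fix: Specify the join condition linking the foreign key to the parent id

Corrected query:
SELECT c.id, p.name, c.salary FROM departments p JOIN staff c ON c.dept_id = p.id

Result:
id | name      | salary
---+-----------+-------
1  | Marketing | 135287
2  | HR        | 127928
3  | Sales     | 75435 
4  | Finance   | 56645 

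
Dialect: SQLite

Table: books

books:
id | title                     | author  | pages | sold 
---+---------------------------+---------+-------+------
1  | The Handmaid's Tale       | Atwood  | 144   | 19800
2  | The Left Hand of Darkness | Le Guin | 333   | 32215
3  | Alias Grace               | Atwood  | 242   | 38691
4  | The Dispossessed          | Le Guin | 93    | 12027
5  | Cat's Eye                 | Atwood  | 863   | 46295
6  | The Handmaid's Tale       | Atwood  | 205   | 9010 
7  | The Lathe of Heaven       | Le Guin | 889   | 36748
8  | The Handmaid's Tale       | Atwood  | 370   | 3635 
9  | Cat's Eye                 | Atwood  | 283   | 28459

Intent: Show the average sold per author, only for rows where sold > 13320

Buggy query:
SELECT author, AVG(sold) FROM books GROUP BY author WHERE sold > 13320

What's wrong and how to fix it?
Bug: Row-level WHERE must come before GROUP BY in the clause order

Fix: Move the WHERE clause before GROUP BY

Corrected query:
SELECT author, AVG(sold) FROM books WHERE sold > 13320 GROUP BY author

Result:
author  | AVG(sold)
--------+----------
Atwood  | 33311.25 
Le Guin | 34481.5  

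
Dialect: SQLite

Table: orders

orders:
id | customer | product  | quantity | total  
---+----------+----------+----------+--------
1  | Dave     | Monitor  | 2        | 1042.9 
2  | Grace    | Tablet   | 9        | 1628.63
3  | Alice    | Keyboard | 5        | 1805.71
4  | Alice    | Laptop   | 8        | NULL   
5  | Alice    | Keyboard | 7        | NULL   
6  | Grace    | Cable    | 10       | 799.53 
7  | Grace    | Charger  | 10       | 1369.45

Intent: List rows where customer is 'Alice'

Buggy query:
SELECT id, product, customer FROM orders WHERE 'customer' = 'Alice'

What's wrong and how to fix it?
Bug: Single quotes denote string literals in SQL; the column name is being compared as a constant string

Fix: Remove the quotes around the column name (or use double quotes for an identifier)

Corrected query:
SELECT id, product, customer FROM orders WHERE customer = 'Alice'

Result:
id | product  | customer
---+----------+---------
3  | Keyboard | Alice   
4  | Laptop   | Alice   
5  | Keyboard | Alice   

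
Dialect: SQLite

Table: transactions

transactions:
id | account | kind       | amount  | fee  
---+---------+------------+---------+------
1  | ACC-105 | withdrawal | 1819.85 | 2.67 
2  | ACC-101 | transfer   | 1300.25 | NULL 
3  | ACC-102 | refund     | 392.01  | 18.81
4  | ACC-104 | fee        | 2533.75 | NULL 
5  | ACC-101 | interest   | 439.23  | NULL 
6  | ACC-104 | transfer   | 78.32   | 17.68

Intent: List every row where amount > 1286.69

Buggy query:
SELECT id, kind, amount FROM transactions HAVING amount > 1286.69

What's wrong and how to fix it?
Bug: HAVING filters the output of aggregation, but this query has no GROUP BY and no aggregate functions, so SQLite rejects it (HAVING clause on a non-aggregate query); the condition here is per row

Fix: Use WHERE for row-level filtering

Corrected query:
SELECT id, kind, amount FROM transactions WHERE amount > 1286.69

Result:
id | kind       | amount 
---+------------+--------
1  | withdrawal | 1819.85
2  | transfer   | 1300.25
4  | fee        | 2533.75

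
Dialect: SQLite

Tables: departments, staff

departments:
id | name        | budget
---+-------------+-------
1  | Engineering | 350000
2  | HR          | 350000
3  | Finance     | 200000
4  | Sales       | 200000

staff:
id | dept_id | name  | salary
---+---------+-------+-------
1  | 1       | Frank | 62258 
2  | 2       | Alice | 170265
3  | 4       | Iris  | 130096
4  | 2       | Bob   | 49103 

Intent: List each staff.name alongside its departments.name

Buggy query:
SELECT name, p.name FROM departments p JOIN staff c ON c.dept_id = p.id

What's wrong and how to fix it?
Bug: 'name' exists in both joined tables, so the database can't tell which one is meant

Fix: Qualify the column with its table alias (c.name)

Corrected query:
SELECT c.name, p.name FROM departments p JOIN staff c ON c.dept_id = p.id

Result:
name  | name       
------+------------
Frank | Engineering
Alice | HR         
Iris  | Sales      
Bob   | HR         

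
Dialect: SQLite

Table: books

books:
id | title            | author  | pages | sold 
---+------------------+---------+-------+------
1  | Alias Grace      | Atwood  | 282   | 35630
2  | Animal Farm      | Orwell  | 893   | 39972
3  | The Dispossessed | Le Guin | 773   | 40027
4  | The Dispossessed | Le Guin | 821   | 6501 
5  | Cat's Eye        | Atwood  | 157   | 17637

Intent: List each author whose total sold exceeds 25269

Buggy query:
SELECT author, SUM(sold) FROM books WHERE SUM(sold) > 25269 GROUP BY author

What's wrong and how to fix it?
Bug: SUM(sold) is an aggregate, but WHERE filters rows before aggregation

Fix: Use HAVING (which filters groups after aggregation) instead of WHERE

Corrected query:
SELECT author, SUM(sold) FROM books GROUP BY author HAVING SUM(sold) > 25269

Result:
author  | SUM(sold)
--------+----------
Atwood  | 53267    
Le Guin | 46528    
Orwell  | 39972    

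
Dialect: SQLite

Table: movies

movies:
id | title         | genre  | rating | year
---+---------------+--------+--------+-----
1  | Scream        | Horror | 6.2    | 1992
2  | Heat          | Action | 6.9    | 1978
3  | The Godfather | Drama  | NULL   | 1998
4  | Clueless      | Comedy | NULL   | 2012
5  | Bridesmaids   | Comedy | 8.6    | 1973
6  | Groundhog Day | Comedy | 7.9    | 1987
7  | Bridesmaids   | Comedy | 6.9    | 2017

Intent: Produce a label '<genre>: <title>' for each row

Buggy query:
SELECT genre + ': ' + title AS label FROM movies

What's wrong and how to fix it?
Bug: SQLite uses || for string concatenation; + coerces text to numbers (yielding 0)

Fix: Use the || operator for string concatenation

Corrected query:
SELECT genre || ': ' || title AS label FROM movies

Result:
label                
---------------------
Horror: Scream       
Action: Heat         
Drama: The Godfather 
Comedy: Clueless     
Comedy: Bridesmaids  
Comedy: Groundhog Day
Comedy: Bridesmaids  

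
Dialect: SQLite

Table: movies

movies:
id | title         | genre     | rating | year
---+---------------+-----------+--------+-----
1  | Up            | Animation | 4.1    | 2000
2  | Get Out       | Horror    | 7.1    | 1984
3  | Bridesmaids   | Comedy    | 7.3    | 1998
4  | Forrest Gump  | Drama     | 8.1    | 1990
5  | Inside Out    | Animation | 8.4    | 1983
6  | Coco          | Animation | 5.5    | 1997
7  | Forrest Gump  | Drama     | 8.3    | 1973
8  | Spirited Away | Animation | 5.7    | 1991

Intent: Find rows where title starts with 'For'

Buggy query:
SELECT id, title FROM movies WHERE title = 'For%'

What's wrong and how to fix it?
Bug: Wildcards only work with LIKE; '=' treats '%' as a literal character

Fix: Use LIKE for wildcard pattern matching

Corrected query:
SELECT id, title FROM movies WHERE title LIKE 'For%'

Result:
id | title       
---+-------------
4  | Forrest Gump
7  | Forrest Gump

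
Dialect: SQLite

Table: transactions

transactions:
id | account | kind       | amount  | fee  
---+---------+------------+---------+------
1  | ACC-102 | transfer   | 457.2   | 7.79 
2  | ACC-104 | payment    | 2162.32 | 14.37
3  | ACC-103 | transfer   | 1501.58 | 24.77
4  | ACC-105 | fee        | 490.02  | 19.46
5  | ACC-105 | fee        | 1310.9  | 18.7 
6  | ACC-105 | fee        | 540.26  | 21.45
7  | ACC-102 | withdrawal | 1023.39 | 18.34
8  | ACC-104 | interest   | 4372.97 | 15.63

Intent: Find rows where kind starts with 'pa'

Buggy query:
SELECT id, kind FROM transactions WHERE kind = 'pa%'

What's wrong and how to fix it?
Bug: '=' compares the literal string including the % character; pattern matching needs LIKE

Fix: Use LIKE for wildcard pattern matching

Corrected query:
SELECT id, kind FROM transactions WHERE kind LIKE 'pa%'

Result:
id | kind   
---+--------
2  | payment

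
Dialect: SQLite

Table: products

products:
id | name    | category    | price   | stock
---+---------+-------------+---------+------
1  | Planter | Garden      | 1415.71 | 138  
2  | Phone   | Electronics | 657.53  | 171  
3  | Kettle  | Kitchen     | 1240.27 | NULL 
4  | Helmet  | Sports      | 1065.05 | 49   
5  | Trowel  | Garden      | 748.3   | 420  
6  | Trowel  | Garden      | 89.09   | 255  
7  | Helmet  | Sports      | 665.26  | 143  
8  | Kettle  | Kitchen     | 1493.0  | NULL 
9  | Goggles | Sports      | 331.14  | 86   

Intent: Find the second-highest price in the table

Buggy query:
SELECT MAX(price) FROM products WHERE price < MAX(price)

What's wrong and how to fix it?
Bug: The inner MAX is an aggregate inside WHERE, which is not allowed

Fix: Put the inner MAX in a scalar subquery

Corrected query:
SELECT MAX(price) FROM products WHERE price < (SELECT MAX(price) FROM products)

Result:
MAX(price)
----------
1415.71   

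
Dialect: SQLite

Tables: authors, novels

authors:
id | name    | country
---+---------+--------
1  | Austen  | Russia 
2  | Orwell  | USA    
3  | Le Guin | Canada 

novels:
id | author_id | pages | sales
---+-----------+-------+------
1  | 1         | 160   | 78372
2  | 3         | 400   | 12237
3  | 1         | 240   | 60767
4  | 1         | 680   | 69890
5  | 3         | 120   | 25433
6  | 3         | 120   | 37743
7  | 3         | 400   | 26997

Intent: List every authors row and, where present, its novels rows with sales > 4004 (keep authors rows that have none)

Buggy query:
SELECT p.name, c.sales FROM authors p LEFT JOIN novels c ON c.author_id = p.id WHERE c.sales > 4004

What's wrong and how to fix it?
Bug: A WHERE condition on the right-hand table after LEFT JOIN drops unmatched parents

Fix: Move the right-table condition into the ON clause so unmatched parents are kept

Corrected query:
SELECT p.name, c.sales FROM authors p LEFT JOIN novels c ON c.author_id = p.id AND c.sales > 4004

Result:
name    | sales
--------+------
Austen  | 60767
Austen  | 69890
Austen  | 78372
Orwell  | NULL 
Le Guin | 12237
Le Guin | 25433
Le Guin | 26997
Le Guin | 37743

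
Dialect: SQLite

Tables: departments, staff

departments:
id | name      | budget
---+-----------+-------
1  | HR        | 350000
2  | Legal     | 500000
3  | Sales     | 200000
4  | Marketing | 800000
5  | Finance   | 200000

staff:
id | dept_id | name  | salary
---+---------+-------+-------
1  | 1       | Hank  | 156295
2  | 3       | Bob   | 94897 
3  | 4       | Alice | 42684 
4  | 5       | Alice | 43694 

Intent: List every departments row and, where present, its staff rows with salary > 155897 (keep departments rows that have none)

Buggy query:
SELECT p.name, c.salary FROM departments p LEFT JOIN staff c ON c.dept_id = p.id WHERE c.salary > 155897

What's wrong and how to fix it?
Bug: A WHERE condition on the right-hand table after LEFT JOIN drops unmatched parents

Fix: Put 'c.salary > 155897' in the JOIN's ON clause instead of WHERE

Corrected query:
SELECT p.name, c.salary FROM departments p LEFT JOIN staff c ON c.dept_id = p.id AND c.salary > 155897

Result:
name      | salary
----------+-------
HR        | 156295
Legal     | NULL  
Sales     | NULL  
Marketing | NULL  
Finance   | NULL  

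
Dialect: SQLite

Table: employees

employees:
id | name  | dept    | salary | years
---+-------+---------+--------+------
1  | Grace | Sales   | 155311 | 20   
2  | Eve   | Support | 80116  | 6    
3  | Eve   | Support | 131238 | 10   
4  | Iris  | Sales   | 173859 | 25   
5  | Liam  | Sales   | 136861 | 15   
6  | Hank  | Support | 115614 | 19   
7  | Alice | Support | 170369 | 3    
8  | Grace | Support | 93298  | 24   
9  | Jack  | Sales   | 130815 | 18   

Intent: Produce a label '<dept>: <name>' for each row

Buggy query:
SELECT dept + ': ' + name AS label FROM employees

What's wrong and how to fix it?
Bug: SQLite uses || for string concatenation; + coerces text to numbers (yielding 0)

Fix: Use the || operator for string concatenation

Corrected query:
SELECT dept || ': ' || name AS label FROM employees

Result:
label         
--------------
Sales: Grace  
Support: Eve  
Support: Eve  
Sales: Iris   
Sales: Liam   
Support: Hank 
Support: Alice
Support: Grace
Sales: Jack   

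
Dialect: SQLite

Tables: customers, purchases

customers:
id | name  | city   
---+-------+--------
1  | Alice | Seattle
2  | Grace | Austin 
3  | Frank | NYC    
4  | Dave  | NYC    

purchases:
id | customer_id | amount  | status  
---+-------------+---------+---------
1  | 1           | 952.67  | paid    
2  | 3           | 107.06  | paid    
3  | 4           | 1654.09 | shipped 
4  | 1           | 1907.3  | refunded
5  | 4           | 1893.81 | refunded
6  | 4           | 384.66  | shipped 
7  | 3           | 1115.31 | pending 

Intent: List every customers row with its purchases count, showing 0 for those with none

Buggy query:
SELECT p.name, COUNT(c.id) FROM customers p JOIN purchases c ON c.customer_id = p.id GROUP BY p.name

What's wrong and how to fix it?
Bug: INNER JOIN drops customers rows that have no matching purchases rows

Fix: Switch to LEFT JOIN to retain unmatched parent rows

Corrected query:
SELECT p.name, COUNT(c.id) FROM customers p LEFT JOIN purchases c ON c.customer_id = p.id GROUP BY p.name

Result:
name  | COUNT(c.id)
------+------------
Alice | 2          
Dave  | 3          
Frank | 2          
Grace | 0          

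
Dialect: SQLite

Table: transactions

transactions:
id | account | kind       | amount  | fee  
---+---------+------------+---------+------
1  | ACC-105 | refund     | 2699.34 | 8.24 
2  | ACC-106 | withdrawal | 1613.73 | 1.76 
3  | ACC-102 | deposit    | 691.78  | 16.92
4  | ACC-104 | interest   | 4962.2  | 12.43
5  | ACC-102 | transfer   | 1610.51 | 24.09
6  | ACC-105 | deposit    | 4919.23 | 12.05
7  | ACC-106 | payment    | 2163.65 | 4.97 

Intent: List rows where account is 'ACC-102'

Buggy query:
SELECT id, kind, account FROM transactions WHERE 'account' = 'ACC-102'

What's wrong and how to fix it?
Bug: Single quotes denote string literals in SQL; the column name is being compared as a constant string

Fix: Remove the quotes around the column name (or use double quotes for an identifier)

Corrected query:
SELECT id, kind, account FROM transactions WHERE account = 'ACC-102'

Result:
id | kind     | account
---+----------+--------
3  | deposit  | ACC-102
5  | transfer | ACC-102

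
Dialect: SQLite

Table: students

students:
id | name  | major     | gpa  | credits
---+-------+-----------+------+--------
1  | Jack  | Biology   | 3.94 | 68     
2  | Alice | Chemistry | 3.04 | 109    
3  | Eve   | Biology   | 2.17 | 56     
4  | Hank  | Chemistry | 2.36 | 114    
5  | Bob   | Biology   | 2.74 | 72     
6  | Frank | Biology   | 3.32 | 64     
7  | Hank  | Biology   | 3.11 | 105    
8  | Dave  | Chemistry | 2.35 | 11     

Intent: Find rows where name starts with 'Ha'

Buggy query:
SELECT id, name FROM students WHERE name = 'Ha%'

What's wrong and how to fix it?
Bug: '=' compares the literal string including the % character; pattern matching needs LIKE

Fix: Use LIKE for wildcard pattern matching

Corrected query:
SELECT id, name FROM students WHERE name LIKE 'Ha%'

Result:
id | name
---+-----
4  | Hank
7  | Hank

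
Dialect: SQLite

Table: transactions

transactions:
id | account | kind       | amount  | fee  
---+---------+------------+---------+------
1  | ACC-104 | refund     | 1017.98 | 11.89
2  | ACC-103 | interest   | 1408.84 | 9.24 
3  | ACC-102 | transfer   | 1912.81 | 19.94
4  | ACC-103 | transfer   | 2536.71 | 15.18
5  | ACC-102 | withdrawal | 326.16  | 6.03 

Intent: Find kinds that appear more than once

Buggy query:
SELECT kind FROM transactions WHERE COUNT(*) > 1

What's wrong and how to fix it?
Bug: COUNT(*) is an aggregate and cannot be used in WHERE

Fix: GROUP BY kind, then filter groups with HAVING COUNT(*) > 1

Corrected query:
SELECT kind FROM transactions GROUP BY kind HAVING COUNT(*) > 1

Result:
kind    
--------
transfer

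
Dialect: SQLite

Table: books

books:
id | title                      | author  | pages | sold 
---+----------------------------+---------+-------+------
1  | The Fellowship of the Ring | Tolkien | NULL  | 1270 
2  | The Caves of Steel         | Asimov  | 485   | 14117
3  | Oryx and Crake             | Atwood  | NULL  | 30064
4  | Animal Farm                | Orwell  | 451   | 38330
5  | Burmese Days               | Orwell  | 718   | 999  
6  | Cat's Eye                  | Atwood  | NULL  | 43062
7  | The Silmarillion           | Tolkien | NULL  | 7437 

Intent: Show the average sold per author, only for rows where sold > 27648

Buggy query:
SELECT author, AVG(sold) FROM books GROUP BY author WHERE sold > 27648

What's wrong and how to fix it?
Bug: Row-level WHERE must come before GROUP BY in the clause order

Fix: Move the WHERE clause before GROUP BY

Corrected query:
SELECT author, AVG(sold) FROM books WHERE sold > 27648 GROUP BY author

Result:
author | AVG(sold)
-------+----------
Atwood | 36563    
Orwell | 38330    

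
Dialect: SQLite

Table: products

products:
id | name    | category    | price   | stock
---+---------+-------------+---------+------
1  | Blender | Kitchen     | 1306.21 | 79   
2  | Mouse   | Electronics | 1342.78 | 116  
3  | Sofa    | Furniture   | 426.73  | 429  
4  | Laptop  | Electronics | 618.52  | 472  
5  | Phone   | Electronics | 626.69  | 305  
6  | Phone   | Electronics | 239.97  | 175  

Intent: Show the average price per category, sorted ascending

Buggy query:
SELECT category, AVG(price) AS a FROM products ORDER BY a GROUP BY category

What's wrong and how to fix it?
Bug: ORDER BY appears before GROUP BY; SQL clause order requires GROUP BY first

Fix: Reorder: SELECT … FROM … GROUP BY … ORDER BY …

Corrected query:
SELECT category, AVG(price) AS a FROM products GROUP BY category ORDER BY a

Result:
category    | a      
------------+--------
Furniture   | 426.73 
Electronics | 706.99 
Kitchen     | 1306.21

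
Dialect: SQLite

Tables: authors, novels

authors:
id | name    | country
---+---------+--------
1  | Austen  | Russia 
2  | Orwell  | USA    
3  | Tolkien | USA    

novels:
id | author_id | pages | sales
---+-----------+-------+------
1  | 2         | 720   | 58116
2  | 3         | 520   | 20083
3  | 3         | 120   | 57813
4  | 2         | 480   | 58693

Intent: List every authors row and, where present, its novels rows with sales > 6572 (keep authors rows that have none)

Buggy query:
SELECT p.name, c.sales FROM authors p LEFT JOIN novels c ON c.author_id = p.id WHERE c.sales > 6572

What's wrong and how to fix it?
Bug: A WHERE condition on the right-hand table after LEFT JOIN drops unmatched parents

Fix: Put 'c.sales > 6572' in the JOIN's ON clause instead of WHERE

Corrected query:
SELECT p.name, c.sales FROM authors p LEFT JOIN novels c ON c.author_id = p.id AND c.sales > 6572

Result:
name    | sales
--------+------
Austen  | NULL 
Orwell  | 58116
Orwell  | 58693
Tolkien | 20083
Tolkien | 57813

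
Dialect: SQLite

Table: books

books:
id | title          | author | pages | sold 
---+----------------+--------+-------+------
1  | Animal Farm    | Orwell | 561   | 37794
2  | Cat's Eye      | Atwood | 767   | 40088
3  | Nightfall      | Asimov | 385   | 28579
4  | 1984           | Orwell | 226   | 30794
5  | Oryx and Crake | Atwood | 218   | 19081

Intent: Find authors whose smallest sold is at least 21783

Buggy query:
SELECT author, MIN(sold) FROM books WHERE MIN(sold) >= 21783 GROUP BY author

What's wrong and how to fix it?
Bug: MIN() in WHERE is a misuse of aggregate

Fix: Use HAVING for the per-group MIN condition

Corrected query:
SELECT author, MIN(sold) FROM books GROUP BY author HAVING MIN(sold) >= 21783

Result:
author | MIN(sold)
-------+----------
Asimov | 28579    
Orwell | 30794    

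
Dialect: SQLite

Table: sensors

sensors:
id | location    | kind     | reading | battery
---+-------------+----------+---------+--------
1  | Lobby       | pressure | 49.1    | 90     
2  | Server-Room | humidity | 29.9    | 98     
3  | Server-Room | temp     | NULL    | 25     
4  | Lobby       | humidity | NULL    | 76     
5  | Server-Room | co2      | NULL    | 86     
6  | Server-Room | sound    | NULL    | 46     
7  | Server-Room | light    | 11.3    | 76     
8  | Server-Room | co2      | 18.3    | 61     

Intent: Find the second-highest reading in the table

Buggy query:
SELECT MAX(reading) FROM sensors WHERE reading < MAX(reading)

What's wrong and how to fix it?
Bug: MAX(reading) on the right of the comparison is an aggregate-in-WHERE error

Fix: Put the inner MAX in a scalar subquery

Corrected query:
SELECT MAX(reading) FROM sensors WHERE reading < (SELECT MAX(reading) FROM sensors)

Result:
MAX(reading)
------------
29.9        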